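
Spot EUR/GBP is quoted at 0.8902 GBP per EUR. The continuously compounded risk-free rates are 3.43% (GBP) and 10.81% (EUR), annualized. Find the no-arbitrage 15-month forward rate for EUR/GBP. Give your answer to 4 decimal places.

F = S·e^((r_GBP − r_EUR)T) = 0.8902 · e^((0.0343 − 0.1081) × 15/12)
= 0.8902 · e^-0.092250 = 0.8902 × 0.911877
F = 0.8118 GBP per EUR

0.8118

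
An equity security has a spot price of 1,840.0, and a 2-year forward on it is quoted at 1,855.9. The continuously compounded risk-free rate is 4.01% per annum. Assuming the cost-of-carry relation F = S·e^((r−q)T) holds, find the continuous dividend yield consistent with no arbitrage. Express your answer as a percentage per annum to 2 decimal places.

From F = S·e^((r−q)T): (r − q) = ln(F/S)/T
ln(1855.9/1840.0) = ln(1.008641) = 0.008604
(r − q) = 0.008604 / (2) = 0.004302
q = r − ln(F/S)/T = 0.0401 − 0.004302 = 0.035798
q = 3.58%

3.58%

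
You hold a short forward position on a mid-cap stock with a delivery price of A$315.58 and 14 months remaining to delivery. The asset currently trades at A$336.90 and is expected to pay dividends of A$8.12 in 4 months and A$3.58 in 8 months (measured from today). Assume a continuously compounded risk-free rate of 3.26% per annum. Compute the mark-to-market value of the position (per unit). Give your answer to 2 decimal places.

PV(remaining dividends) I = 8.12·e^(−0.0326·4/12) + 3.58·e^(−0.0326·8/12) = 11.5353
Current forward F = (S − I)·e^(rT) = (336.90 − 11.5353)·e^(0.0326·14/12) = 325.3647 × 1.038766 = 337.9778
Value (long) = (F − K)·e^(−rT) = (337.9778 − 315.58) × 0.962681 = 21.5619
Short position value = −(long value) = -A$21.56

-A$21.56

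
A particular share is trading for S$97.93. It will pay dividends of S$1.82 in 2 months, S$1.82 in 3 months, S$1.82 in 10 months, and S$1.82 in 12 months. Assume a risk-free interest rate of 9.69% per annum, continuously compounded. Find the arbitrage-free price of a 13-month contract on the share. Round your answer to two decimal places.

PV(dividends) I = 1.82·e^(−0.0969·2/12) + 1.82·e^(−0.0969·3/12) + 1.82·e^(−0.0969·10/12) + 1.82·e^(−0.0969·12/12)
I = 1.7908 + 1.7764 + 1.6788 + 1.6519 = 6.8979
F = (S − I)·e^(rT) = (97.93 − 6.8979) · e^(0.0969·13/12)
= 91.0321 · e^0.104975 = 91.0321 × 1.110683 = S$101.11

S$101.11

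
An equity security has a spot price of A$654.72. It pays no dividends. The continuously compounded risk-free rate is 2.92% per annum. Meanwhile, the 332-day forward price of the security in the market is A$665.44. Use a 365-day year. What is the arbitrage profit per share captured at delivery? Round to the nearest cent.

Fair forward: F* = S·e^(carry·T), with carry = r = 0.0292
F* = 654.72 · e^(0.0292 × 332/365) = 654.72 · e^0.026560 = 654.72 × 1.026916 = A$672.3424
Market A$665.44 < fair A$672.3424: forward underpriced → reverse cash-and-carry (short spot, go long the forward).
At maturity, profit = |F_mkt − F*| = |665.44 − 672.3424| = A$6.90 per share

A$6.90 per share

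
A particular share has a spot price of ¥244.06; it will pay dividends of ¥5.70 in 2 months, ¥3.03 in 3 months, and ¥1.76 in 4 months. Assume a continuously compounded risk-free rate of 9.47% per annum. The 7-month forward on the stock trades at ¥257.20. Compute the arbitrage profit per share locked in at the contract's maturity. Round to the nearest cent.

¥10.14 per share

PV(dividends) I = 5.70·e^(−0.0947·2/12) + 3.03·e^(−0.0947·3/12) + 1.76·e^(−0.0947·4/12) = 10.2752
Fair forward F* = (S − I)·e^(rT) = (244.06 − 10.2752)·e^0.055242 = 233.7848 × 1.056796 = 247.0628
Market ¥257.20 > fair 247.0628: forward overpriced → cash-and-carry (borrow at r, buy the stock and collect the dividends, short the forward).
Profit at T = |F_mkt − F*| = |257.20 − 247.0628| = ¥10.14 per share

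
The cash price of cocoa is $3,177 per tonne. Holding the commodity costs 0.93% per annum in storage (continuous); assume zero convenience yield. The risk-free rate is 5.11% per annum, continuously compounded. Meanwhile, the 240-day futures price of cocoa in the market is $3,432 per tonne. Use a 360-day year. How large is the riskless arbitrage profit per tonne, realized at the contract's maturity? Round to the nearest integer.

Fair futures: F* = S·e^(carry·T), with carry = (r + u) = 0.0511 + 0.0093 = 0.0604
F* = 3177 · e^(0.0604 × 240/360) = 3177 · e^0.040267 = 3177 × 1.041089 = $3307.5398
Market $3432 > fair $3307.5398: forward overpriced → cash-and-carry (buy spot, short the forward).
At maturity, profit = |F_mkt − F*| = |3432 − 3307.5398| = $124 per tonne

$124 per tonne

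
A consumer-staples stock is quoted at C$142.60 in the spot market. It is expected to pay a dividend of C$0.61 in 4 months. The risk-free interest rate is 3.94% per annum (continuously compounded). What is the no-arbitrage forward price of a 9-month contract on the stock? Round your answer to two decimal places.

PV(dividends) I = 0.61·e^(−0.0394·4/12)
I = 0.6020
F = (S − I)·e^(rT) = (142.60 − 0.6020) · e^(0.0394·9/12)
= 141.9980 · e^0.029550 = 141.9980 × 1.029991 = C$146.26

C$146.26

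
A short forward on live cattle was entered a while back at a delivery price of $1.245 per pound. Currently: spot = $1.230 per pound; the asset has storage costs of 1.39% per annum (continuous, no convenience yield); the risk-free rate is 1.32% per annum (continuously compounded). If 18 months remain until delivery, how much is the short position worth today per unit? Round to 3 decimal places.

-$0.035 per pound

Current fair forward for the remaining 18 months: F = S·e^((r + u)·T), (r + u) = 0.0132 + 0.0139 = 0.0271
F = 1.230 · e^(0.0271 × 18/12) = 1.230 × 1.041488 = 1.2810
Value of long forward = (F − K)·e^(−rT) = (1.2810 − 1.245) · e^(−0.0132·18/12)
= 0.0360 × 0.980395 = 0.035
Short position value = −(long value) = -$0.035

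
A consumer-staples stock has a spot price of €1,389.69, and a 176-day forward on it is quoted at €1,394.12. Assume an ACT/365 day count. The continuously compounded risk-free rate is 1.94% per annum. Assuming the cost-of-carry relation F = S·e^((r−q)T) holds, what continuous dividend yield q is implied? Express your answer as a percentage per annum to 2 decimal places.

1.28%

From F = S·e^((r−q)T): (r − q) = ln(F/S)/T
ln(1394.12/1389.69) = ln(1.003188) = 0.003183
(r − q) = 0.003183 / (176/365) = 0.006601
q = r − ln(F/S)/T = 0.0194 − 0.006601 = 0.012799
q = 1.28%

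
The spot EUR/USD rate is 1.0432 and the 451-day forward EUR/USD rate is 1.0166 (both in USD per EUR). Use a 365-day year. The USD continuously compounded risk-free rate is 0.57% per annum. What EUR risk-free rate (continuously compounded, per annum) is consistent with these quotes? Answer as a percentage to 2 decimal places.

2.66%

F = S·e^((r_USD − r_EUR)T) ⇒ r_EUR = r_USD − ln(F/S)/T
ln(1.0166/1.0432) = -0.025829; /(451/365) = -0.020904
r_EUR = 0.0057 + 0.020904 = 0.026604
r_EUR = 2.66%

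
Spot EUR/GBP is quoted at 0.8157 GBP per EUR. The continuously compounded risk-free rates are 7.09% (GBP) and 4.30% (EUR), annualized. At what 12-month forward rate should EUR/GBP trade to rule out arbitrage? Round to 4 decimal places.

0.8388

F = S·e^((r_GBP − r_EUR)T) = 0.8157 · e^((0.0709 − 0.0430) × 12/12)
= 0.8157 · e^0.027900 = 0.8157 × 1.028293
F = 0.8388 GBP per EUR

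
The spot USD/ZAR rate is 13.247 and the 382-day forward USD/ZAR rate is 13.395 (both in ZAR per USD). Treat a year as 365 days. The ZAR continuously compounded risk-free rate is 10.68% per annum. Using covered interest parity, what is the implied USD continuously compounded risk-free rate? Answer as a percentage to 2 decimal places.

F = S·e^((r_ZAR − r_USD)T) ⇒ r_USD = r_ZAR − ln(F/S)/T
ln(13.395/13.247) = 0.011110; /(382/365) = 0.010616
r_USD = 0.1068 − 0.010616 = 0.096184
r_USD = 9.62%

9.62%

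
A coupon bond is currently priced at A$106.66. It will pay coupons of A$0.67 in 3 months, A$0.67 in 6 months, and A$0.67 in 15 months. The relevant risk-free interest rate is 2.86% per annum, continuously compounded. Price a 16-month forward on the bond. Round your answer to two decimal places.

A$108.76

PV(coupons) I = 0.67·e^(−0.0286·3/12) + 0.67·e^(−0.0286·6/12) + 0.67·e^(−0.0286·15/12)
I = 0.6652 + 0.6605 + 0.6465 = 1.9722
F = (S − I)·e^(rT) = (106.66 − 1.9722) · e^(0.0286·16/12)
= 104.6878 · e^0.038133 = 104.6878 × 1.038869 = A$108.76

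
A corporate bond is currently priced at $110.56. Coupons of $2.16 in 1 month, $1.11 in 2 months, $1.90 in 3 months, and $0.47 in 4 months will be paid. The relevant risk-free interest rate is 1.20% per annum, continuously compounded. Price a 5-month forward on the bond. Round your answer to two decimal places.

PV(coupons) I = 2.16·e^(−0.0120·1/12) + 1.11·e^(−0.0120·2/12) + 1.90·e^(−0.0120·3/12) + 0.47·e^(−0.0120·4/12)
I = 2.1578 + 1.1078 + 1.8943 + 0.4681 = 5.6280
F = (S − I)·e^(rT) = (110.56 − 5.6280) · e^(0.0120·5/12)
= 104.9320 · e^0.005000 = 104.9320 × 1.005013 = $105.46

$105.46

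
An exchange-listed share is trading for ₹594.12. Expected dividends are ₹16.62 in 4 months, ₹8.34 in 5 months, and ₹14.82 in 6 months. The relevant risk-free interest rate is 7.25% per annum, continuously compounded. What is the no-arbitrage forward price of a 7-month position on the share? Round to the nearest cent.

PV(dividends) I = 16.62·e^(−0.0725·4/12) + 8.34·e^(−0.0725·5/12) + 14.82·e^(−0.0725·6/12)
I = 16.2232 + 8.0918 + 14.2924 = 38.6074
F = (S − I)·e^(rT) = (594.12 − 38.6074) · e^(0.0725·7/12)
= 555.5126 · e^0.042292 = 555.5126 × 1.043199 = ₹579.51

₹579.51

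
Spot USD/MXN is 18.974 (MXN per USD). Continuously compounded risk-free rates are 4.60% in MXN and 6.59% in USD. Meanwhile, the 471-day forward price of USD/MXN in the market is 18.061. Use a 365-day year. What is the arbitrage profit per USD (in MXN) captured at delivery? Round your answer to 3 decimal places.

0.432 per USD (in MXN)

Fair forward: F* = S·e^(carry·T), with carry = (r_MXN − r_USD) = 0.0460 − 0.0659 = -0.0199
F* = 18.974 · e^(-0.0199 × 471/365) = 18.974 · e^-0.025679 = 18.974 × 0.974648 = 18.4930
Market 18.061 < fair 18.4930: forward underpriced → reverse cash-and-carry (short spot, go long the forward).
At maturity, profit = |F_mkt − F*| = |18.061 − 18.4930| = 0.432 per USD (in MXN)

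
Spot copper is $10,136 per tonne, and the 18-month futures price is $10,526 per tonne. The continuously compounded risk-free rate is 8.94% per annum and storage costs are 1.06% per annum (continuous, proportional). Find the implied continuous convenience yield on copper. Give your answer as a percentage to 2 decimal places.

7.48%

F = S·e^((r+u−y)T) ⇒ (r+u−y) = ln(F/S)/T
ln(10526/10136) = 0.037755; /T ⇒ 0.025170
y = r + u − ln(F/S)/T = 0.0894 + 0.0106 − 0.025170 = 0.074830
y = 7.48%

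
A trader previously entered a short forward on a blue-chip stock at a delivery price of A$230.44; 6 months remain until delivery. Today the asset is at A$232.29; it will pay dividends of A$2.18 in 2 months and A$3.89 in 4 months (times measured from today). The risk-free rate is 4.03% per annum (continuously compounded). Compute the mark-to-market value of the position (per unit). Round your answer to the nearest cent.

-A$0.44

PV(remaining dividends) I = 2.18·e^(−0.0403·2/12) + 3.89·e^(−0.0403·4/12) = 6.0035
Current forward F = (S − I)·e^(rT) = (232.29 − 6.0035)·e^(0.0403·6/12) = 226.2865 × 1.020354 = 230.8923
Value (long) = (F − K)·e^(−rT) = (230.8923 − 230.44) × 0.980052 = 0.4433
Short position value = −(long value) = -A$0.44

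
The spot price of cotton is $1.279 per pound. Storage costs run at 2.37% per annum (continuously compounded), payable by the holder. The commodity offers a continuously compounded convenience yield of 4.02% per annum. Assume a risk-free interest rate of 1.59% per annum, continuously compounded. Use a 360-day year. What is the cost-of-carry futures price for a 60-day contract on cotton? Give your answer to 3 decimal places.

Net carry = r + u − y = 0.0159 + 0.0237 − 0.0402 = -0.0006
F = S·e^((r+u−y)T) = 1.279 · e^(-0.0006 × 60/360) = 1.279 · e^-0.000100
= 1.279 × 0.999900 = $1.279 per pound

$1.279 per pound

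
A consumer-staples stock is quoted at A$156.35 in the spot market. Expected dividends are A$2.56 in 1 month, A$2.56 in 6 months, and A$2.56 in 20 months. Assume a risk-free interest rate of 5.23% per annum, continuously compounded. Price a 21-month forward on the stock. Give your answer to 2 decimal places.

A$163.24

PV(dividends) I = 2.56·e^(−0.0523·1/12) + 2.56·e^(−0.0523·6/12) + 2.56·e^(−0.0523·20/12)
I = 2.5489 + 2.4939 + 2.3463 = 7.3891
F = (S − I)·e^(rT) = (156.35 − 7.3891) · e^(0.0523·21/12)
= 148.9609 · e^0.091525 = 148.9609 × 1.095844 = A$163.24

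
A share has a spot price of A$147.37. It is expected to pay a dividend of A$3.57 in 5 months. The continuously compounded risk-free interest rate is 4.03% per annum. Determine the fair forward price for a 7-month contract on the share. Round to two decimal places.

A$147.28

PV(dividends) I = 3.57·e^(−0.0403·5/12)
I = 3.5106
F = (S − I)·e^(rT) = (147.37 − 3.5106) · e^(0.0403·7/12)
= 143.8594 · e^0.023508 = 143.8594 × 1.023786 = A$147.28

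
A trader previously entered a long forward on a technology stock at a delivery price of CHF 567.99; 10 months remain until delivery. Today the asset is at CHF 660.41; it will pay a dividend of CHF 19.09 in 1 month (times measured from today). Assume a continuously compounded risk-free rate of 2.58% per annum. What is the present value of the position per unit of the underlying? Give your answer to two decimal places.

CHF 85.45

PV(remaining dividends) I = 19.09·e^(−0.0258·1/12) = 19.0490
Current forward F = (S − I)·e^(rT) = (660.41 − 19.0490)·e^(0.0258·10/12) = 641.3610 × 1.021733 = 655.2997
Value (long) = (F − K)·e^(−rT) = (655.2997 − 567.99) × 0.978729 = 85.4525
Value = CHF 85.45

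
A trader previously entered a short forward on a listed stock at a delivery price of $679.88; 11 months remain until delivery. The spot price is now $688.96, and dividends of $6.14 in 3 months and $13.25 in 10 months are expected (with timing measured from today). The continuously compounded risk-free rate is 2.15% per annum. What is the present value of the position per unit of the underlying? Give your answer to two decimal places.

PV(remaining dividends) I = 6.14·e^(−0.0215·3/12) + 13.25·e^(−0.0215·10/12) = 19.1218
Current forward F = (S − I)·e^(rT) = (688.96 − 19.1218)·e^(0.0215·11/12) = 669.8382 × 1.019904 = 683.1707
Value (long) = (F − K)·e^(−rT) = (683.1707 − 679.88) × 0.980485 = 3.2265
Short position value = −(long value) = -$3.23

-$3.23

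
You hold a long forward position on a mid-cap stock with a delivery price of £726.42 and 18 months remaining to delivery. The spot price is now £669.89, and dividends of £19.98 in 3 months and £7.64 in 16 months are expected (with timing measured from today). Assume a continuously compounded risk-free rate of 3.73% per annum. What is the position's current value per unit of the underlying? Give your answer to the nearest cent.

-£44.07

PV(remaining dividends) I = 19.98·e^(−0.0373·3/12) + 7.64·e^(−0.0373·16/12) = 27.0639
Current forward F = (S − I)·e^(rT) = (669.89 − 27.0639)·e^(0.0373·18/12) = 642.8261 × 1.057545 = 679.8175
Value (long) = (F − K)·e^(−rT) = (679.8175 − 726.42) × 0.945586 = -44.0667
Value = -£44.07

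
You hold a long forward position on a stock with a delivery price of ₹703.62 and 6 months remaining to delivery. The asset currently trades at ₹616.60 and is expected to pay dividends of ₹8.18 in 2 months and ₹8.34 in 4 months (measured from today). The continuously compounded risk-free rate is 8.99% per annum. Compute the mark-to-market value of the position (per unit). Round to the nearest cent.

-₹72.24

PV(remaining dividends) I = 8.18·e^(−0.0899·2/12) + 8.34·e^(−0.0899·4/12) = 16.1521
Current forward F = (S − I)·e^(rT) = (616.60 − 16.1521)·e^(0.0899·6/12) = 600.4479 × 1.045976 = 628.0541
Value (long) = (F − K)·e^(−rT) = (628.0541 − 703.62) × 0.956045 = -72.2444
Value = -₹72.24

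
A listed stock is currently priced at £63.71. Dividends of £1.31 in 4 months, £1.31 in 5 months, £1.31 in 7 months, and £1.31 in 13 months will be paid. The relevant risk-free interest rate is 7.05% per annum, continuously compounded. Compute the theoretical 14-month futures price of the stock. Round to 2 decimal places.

£63.72

PV(dividends) I = 1.31·e^(−0.0705·4/12) + 1.31·e^(−0.0705·5/12) + 1.31·e^(−0.0705·7/12) + 1.31·e^(−0.0705·13/12)
I = 1.2796 + 1.2721 + 1.2572 + 1.2137 = 5.0226
F = (S − I)·e^(rT) = (63.71 − 5.0226) · e^(0.0705·14/12)
= 58.6874 · e^0.082250 = 58.6874 × 1.085727 = £63.72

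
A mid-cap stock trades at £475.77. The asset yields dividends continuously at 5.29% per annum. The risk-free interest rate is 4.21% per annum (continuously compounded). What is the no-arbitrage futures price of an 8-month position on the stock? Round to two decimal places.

F = S·e^((r − q)T) = 475.77 · e^((0.0421 − 0.0529) × 8/12)
= 475.77 · e^-0.007200 = 475.77 × 0.992826
F = £472.36

£472.36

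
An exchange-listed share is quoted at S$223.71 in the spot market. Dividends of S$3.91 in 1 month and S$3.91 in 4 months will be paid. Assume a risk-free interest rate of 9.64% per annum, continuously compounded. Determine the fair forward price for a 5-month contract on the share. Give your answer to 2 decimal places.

S$224.90

PV(dividends) I = 3.91·e^(−0.0964·1/12) + 3.91·e^(−0.0964·4/12)
I = 3.8787 + 3.7864 = 7.6651
F = (S − I)·e^(rT) = (223.71 − 7.6651) · e^(0.0964·5/12)
= 216.0449 · e^0.040167 = 216.0449 × 1.040985 = S$224.90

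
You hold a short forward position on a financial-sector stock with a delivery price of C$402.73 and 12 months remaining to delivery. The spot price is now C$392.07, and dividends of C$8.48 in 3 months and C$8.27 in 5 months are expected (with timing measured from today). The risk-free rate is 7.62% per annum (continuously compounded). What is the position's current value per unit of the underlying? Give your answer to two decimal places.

PV(remaining dividends) I = 8.48·e^(−0.0762·3/12) + 8.27·e^(−0.0762·5/12) = 16.3315
Current forward F = (S − I)·e^(rT) = (392.07 − 16.3315)·e^(0.0762·12/12) = 375.7385 × 1.079178 = 405.4887
Value (long) = (F − K)·e^(−rT) = (405.4887 − 402.73) × 0.926631 = 2.5563
Short position value = −(long value) = -C$2.56

-C$2.56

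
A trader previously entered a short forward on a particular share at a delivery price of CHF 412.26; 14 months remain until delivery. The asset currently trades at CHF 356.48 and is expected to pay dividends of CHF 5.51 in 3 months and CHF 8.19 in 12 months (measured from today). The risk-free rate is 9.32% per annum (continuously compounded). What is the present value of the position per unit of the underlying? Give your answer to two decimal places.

CHF 26.15

PV(remaining dividends) I = 5.51·e^(−0.0932·3/12) + 8.19·e^(−0.0932·12/12) = 12.8443
Current forward F = (S − I)·e^(rT) = (356.48 − 12.8443)·e^(0.0932·14/12) = 343.6357 × 1.114865 = 383.1074
Value (long) = (F − K)·e^(−rT) = (383.1074 − 412.26) × 0.896970 = -26.1490
Short position value = −(long value) = CHF 26.15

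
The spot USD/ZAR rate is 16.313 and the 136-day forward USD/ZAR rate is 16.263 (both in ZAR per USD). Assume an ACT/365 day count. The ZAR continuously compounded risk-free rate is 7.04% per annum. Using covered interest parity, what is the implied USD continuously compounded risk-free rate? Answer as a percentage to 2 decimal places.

F = S·e^((r_ZAR − r_USD)T) ⇒ r_USD = r_ZAR − ln(F/S)/T
ln(16.263/16.313) = -0.003070; /(136/365) = -0.008239
r_USD = 0.0704 + 0.008239 = 0.078639
r_USD = 7.86%

7.86%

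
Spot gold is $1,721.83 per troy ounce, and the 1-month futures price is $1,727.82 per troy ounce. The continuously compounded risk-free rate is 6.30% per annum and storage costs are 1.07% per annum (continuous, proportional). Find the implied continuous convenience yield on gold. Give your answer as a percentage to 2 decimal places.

F = S·e^((r+u−y)T) ⇒ (r+u−y) = ln(F/S)/T
ln(1727.82/1721.83) = 0.003473; /T ⇒ 0.041676
y = r + u − ln(F/S)/T = 0.0630 + 0.0107 − 0.041676 = 0.032024
y = 3.20%

3.20%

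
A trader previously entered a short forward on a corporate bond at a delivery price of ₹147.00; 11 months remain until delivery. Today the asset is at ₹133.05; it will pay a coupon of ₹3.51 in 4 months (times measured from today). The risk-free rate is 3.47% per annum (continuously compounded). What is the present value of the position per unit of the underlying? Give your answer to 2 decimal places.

₹12.82

PV(remaining coupons) I = 3.51·e^(−0.0347·4/12) = 3.4696
Current forward F = (S − I)·e^(rT) = (133.05 − 3.4696)·e^(0.0347·11/12) = 129.5804 × 1.032320 = 133.7684
Value (long) = (F − K)·e^(−rT) = (133.7684 − 147.00) × 0.968692 = -12.8173
Short position value = −(long value) = ₹12.82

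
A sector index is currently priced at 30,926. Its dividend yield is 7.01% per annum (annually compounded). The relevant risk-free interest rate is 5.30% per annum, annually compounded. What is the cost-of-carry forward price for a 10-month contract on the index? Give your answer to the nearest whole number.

F = S · (1+r)^T / (1+q)^T
= 30926 × 1.043976 / 1.058084 = 30926 × 0.986666
F = 30,514

30,514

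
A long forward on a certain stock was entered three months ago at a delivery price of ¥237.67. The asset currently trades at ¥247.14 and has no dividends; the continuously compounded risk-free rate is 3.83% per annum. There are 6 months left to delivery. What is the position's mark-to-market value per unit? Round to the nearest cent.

¥13.98

Current fair forward for the remaining 6 months: F = S·e^(r·T), r = 0.0383
F = 247.14 · e^(0.0383 × 6/12) = 247.14 × 1.019335 = 251.9185
Value of long forward = (F − K)·e^(−rT) = (251.9185 − 237.67) · e^(−0.0383·6/12)
= 14.2485 × 0.981032 = 13.98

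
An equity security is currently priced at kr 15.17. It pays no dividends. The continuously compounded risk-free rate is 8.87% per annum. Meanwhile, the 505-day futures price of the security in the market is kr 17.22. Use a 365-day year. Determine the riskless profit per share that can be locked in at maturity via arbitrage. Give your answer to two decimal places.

Fair futures: F* = S·e^(carry·T), with carry = r = 0.0887
F* = 15.17 · e^(0.0887 × 505/365) = 15.17 · e^0.122722 = 15.17 × 1.130570 = kr 17.1507
Market kr 17.22 > fair kr 17.1507: forward overpriced → cash-and-carry (buy spot, short the forward).
At maturity, profit = |F_mkt − F*| = |17.22 − 17.1507| = kr 0.07 per share

kr 0.07 per share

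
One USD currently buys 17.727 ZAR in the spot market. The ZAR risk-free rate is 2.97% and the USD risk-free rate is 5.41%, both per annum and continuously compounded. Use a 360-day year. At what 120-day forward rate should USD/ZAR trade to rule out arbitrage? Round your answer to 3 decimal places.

17.583

F = S·e^((r_ZAR − r_USD)T) = 17.727 · e^((0.0297 − 0.0541) × 120/360)
= 17.727 · e^-0.008133 = 17.727 × 0.991900
F = 17.583 ZAR per USD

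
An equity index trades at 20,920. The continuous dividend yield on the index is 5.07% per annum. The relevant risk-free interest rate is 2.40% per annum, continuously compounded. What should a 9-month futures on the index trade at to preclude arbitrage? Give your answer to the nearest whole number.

20,505

F = S·e^((r − q)T) = 20920 · e^((0.0240 − 0.0507) × 9/12)
= 20920 · e^-0.020025 = 20920 × 0.980174
F = 20,505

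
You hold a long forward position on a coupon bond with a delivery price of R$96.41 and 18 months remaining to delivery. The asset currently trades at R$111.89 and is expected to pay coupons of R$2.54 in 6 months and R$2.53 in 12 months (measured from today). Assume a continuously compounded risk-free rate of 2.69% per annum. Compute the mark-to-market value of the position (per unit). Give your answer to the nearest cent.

PV(remaining coupons) I = 2.54·e^(−0.0269·6/12) + 2.53·e^(−0.0269·12/12) = 4.9689
Current forward F = (S − I)·e^(rT) = (111.89 − 4.9689)·e^(0.0269·18/12) = 106.9211 × 1.041175 = 111.3236
Value (long) = (F − K)·e^(−rT) = (111.3236 − 96.41) × 0.960453 = 14.3238
Value = R$14.32

R$14.32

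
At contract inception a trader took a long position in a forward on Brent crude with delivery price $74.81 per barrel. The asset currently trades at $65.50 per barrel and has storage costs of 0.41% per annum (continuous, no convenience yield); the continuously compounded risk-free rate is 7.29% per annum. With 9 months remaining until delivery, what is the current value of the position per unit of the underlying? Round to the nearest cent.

-$5.13 per barrel

Current fair forward for the remaining 9 months: F = S·e^((r + u)·T), (r + u) = 0.0729 + 0.0041 = 0.0770
F = 65.50 · e^(0.0770 × 9/12) = 65.50 × 1.059450 = 69.3940
Value of long forward = (F − K)·e^(−rT) = (69.3940 − 74.81) · e^(−0.0729·9/12)
= -5.4160 × 0.946793 = -5.13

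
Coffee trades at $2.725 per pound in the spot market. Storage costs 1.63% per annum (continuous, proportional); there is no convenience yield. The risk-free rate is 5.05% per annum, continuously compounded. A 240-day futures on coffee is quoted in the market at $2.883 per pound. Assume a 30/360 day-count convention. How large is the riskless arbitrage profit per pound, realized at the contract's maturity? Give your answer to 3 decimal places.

$0.034 per pound

Fair futures: F* = S·e^(carry·T), with carry = (r + u) = 0.0505 + 0.0163 = 0.0668
F* = 2.725 · e^(0.0668 × 240/360) = 2.725 · e^0.044533 = 2.725 × 1.045539 = $2.8491
Market $2.883 > fair $2.8491: forward overpriced → cash-and-carry (buy spot, short the forward).
At maturity, profit = |F_mkt − F*| = |2.883 − 2.8491| = $0.034 per pound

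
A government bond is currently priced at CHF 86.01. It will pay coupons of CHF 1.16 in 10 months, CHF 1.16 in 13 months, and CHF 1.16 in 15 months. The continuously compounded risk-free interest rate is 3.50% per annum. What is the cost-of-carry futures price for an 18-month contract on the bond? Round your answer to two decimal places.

CHF 87.11

PV(coupons) I = 1.16·e^(−0.0350·10/12) + 1.16·e^(−0.0350·13/12) + 1.16·e^(−0.0350·15/12)
I = 1.1267 + 1.1168 + 1.1103 = 3.3538
F = (S − I)·e^(rT) = (86.01 − 3.3538) · e^(0.0350·18/12)
= 82.6562 · e^0.052500 = 82.6562 × 1.053903 = CHF 87.11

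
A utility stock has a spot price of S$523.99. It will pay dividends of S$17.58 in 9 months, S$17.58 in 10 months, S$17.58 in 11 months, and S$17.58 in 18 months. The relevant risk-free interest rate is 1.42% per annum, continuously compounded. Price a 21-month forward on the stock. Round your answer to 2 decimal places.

S$466.10

PV(dividends) I = 17.58·e^(−0.0142·9/12) + 17.58·e^(−0.0142·10/12) + 17.58·e^(−0.0142·11/12) + 17.58·e^(−0.0142·18/12)
I = 17.3938 + 17.3732 + 17.3526 + 17.2095 = 69.3291
F = (S − I)·e^(rT) = (523.99 − 69.3291) · e^(0.0142·21/12)
= 454.6609 · e^0.024850 = 454.6609 × 1.025161 = S$466.10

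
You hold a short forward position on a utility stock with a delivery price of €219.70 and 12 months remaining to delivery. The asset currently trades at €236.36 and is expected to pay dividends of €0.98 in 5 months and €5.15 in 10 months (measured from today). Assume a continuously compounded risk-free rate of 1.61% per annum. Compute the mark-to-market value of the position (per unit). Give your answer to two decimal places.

PV(remaining dividends) I = 0.98·e^(−0.0161·5/12) + 5.15·e^(−0.0161·10/12) = 6.0548
Current forward F = (S − I)·e^(rT) = (236.36 − 6.0548)·e^(0.0161·12/12) = 230.3052 × 1.016230 = 234.0431
Value (long) = (F − K)·e^(−rT) = (234.0431 − 219.70) × 0.984029 = 14.1140
Short position value = −(long value) = -€14.11

-€14.11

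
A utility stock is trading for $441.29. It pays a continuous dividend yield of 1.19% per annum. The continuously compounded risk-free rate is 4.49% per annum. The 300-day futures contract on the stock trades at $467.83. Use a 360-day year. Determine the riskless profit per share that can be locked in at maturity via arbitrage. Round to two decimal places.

Fair futures: F* = S·e^(carry·T), with carry = (r − q) = 0.0449 − 0.0119 = 0.0330
F* = 441.29 · e^(0.0330 × 300/360) = 441.29 · e^0.027500 = 441.29 × 1.027882 = $453.5940
Market $467.83 > fair $453.5940: forward overpriced → cash-and-carry (buy spot, short the forward).
At maturity, profit = |F_mkt − F*| = |467.83 − 453.5940| = $14.24 per share

$14.24 per share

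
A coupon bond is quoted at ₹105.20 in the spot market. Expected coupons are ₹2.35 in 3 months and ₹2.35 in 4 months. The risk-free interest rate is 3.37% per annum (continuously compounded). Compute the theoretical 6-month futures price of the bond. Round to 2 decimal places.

PV(coupons) I = 2.35·e^(−0.0337·3/12) + 2.35·e^(−0.0337·4/12)
I = 2.3303 + 2.3237 = 4.6540
F = (S − I)·e^(rT) = (105.20 − 4.6540) · e^(0.0337·6/12)
= 100.5460 · e^0.016850 = 100.5460 × 1.016993 = ₹102.25

₹102.25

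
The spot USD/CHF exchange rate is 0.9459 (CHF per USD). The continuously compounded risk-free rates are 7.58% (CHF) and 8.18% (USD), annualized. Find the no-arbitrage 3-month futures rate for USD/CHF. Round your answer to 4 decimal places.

F = S·e^((r_CHF − r_USD)T) = 0.9459 · e^((0.0758 − 0.0818) × 3/12)
= 0.9459 · e^-0.001500 = 0.9459 × 0.998501
F = 0.9445 CHF per USD

0.9445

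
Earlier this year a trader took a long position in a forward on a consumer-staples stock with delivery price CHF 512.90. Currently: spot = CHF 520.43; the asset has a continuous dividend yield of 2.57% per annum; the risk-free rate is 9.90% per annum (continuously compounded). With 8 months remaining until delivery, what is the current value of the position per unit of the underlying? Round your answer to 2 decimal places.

CHF 31.45

Current fair forward for the remaining 8 months: F = S·e^((r − q)·T), (r − q) = 0.0990 − 0.0257 = 0.0733
F = 520.43 · e^(0.0733 × 8/12) = 520.43 × 1.050080 = 546.4931
Value of long forward = (F − K)·e^(−rT) = (546.4931 − 512.90) · e^(−0.0990·8/12)
= 33.5931 × 0.936131 = 31.45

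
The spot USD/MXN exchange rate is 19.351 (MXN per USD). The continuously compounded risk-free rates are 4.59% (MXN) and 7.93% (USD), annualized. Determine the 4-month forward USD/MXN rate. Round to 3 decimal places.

F = S·e^((r_MXN − r_USD)T) = 19.351 · e^((0.0459 − 0.0793) × 4/12)
= 19.351 · e^-0.011133 = 19.351 × 0.988929
F = 19.137 MXN per USD

19.137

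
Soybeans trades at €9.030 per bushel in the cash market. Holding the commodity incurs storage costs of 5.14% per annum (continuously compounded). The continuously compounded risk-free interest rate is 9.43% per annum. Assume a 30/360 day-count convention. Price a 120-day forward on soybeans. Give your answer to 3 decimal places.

Net carry = r + u − y = 0.0943 + 0.0514 − 0.0000 = 0.1457
F = S·e^((r+u−y)T) = 9.030 · e^(0.1457 × 120/360) = 9.030 · e^0.048567
= 9.030 × 1.049766 = €9.479 per bushel

€9.479 per bushel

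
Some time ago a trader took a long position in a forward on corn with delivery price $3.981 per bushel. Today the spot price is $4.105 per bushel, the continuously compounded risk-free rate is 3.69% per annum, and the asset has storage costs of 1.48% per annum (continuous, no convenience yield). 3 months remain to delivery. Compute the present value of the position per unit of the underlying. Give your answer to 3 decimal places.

$0.176 per bushel

Current fair forward for the remaining 3 months: F = S·e^((r + u)·T), (r + u) = 0.0369 + 0.0148 = 0.0517
F = 4.105 · e^(0.0517 × 3/12) = 4.105 × 1.013009 = 4.1584
Value of long forward = (F − K)·e^(−rT) = (4.1584 − 3.981) · e^(−0.0369·3/12)
= 0.1774 × 0.990817 = 0.176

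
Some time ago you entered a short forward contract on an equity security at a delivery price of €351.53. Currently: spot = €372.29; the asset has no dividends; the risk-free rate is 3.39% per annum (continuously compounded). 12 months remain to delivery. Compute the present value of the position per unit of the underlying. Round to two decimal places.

Current fair forward for the remaining 12 months: F = S·e^(r·T), r = 0.0339
F = 372.29 · e^(0.0339 × 12/12) = 372.29 × 1.034481 = 385.1269
Value of long forward = (F − K)·e^(−rT) = (385.1269 − 351.53) · e^(−0.0339·12/12)
= 33.5969 × 0.966668 = 32.48
Short position value = −(long value) = -€32.48

-€32.48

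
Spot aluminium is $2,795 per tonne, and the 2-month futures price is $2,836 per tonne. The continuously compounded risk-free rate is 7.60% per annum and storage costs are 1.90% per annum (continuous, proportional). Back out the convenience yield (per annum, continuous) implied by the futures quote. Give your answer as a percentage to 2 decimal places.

F = S·e^((r+u−y)T) ⇒ (r+u−y) = ln(F/S)/T
ln(2836/2795) = 0.014563; /T ⇒ 0.087378
y = r + u − ln(F/S)/T = 0.0760 + 0.0190 − 0.087378 = 0.007622
y = 0.76%

0.76%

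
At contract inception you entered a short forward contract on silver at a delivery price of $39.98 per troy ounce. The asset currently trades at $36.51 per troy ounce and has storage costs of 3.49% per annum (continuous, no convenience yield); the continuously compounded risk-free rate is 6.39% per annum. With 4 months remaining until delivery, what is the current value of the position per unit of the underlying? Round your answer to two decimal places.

$2.20 per troy ounce

Current fair forward for the remaining 4 months: F = S·e^((r + u)·T), (r + u) = 0.0639 + 0.0349 = 0.0988
F = 36.51 · e^(0.0988 × 4/12) = 36.51 × 1.033482 = 37.7324
Value of long forward = (F − K)·e^(−rT) = (37.7324 − 39.98) · e^(−0.0639·4/12)
= -2.2476 × 0.978925 = -2.20
Short position value = −(long value) = $2.20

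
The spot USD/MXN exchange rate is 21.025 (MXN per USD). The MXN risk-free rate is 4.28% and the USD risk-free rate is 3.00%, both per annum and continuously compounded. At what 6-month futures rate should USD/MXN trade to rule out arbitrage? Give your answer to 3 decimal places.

F = S·e^((r_MXN − r_USD)T) = 21.025 · e^((0.0428 − 0.0300) × 6/12)
= 21.025 · e^0.006400 = 21.025 × 1.006421
F = 21.160 MXN per USD

21.160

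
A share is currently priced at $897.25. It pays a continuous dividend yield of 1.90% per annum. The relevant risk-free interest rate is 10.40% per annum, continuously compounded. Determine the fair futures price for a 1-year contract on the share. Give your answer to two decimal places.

F = S·e^((r − q)T) = 897.25 · e^((0.1040 − 0.0190) × 1)
= 897.25 · e^0.085000 = 897.25 × 1.088717
F = $976.85

$976.85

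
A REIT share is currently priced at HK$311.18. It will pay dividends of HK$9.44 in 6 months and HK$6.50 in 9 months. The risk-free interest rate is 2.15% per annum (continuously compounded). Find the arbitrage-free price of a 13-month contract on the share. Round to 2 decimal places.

HK$302.41

PV(dividends) I = 9.44·e^(−0.0215·6/12) + 6.50·e^(−0.0215·9/12)
I = 9.3391 + 6.3960 = 15.7351
F = (S − I)·e^(rT) = (311.18 − 15.7351) · e^(0.0215·13/12)
= 295.4449 · e^0.023292 = 295.4449 × 1.023565 = HK$302.41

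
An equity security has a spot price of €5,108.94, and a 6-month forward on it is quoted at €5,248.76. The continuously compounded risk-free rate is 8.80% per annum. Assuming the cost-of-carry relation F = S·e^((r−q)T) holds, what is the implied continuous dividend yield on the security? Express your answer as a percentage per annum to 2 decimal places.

3.40%

From F = S·e^((r−q)T): (r − q) = ln(F/S)/T
ln(5248.76/5108.94) = ln(1.027368) = 0.027000
(r − q) = 0.027000 / (6/12) = 0.054000
q = r − ln(F/S)/T = 0.0880 − 0.054000 = 0.034000
q = 3.40%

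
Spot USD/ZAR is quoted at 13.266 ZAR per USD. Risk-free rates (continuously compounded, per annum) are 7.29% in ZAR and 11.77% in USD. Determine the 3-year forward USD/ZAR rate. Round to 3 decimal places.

11.598

F = S·e^((r_ZAR − r_USD)T) = 13.266 · e^((0.0729 − 0.1177) × 3)
= 13.266 · e^-0.134400 = 13.266 × 0.874240
F = 11.598 ZAR per USD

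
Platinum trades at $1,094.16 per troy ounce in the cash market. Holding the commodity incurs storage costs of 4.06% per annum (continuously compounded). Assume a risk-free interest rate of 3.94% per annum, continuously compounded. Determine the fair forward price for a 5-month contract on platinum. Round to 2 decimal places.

Net carry = r + u − y = 0.0394 + 0.0406 − 0.0000 = 0.0800
F = S·e^((r+u−y)T) = 1094.16 · e^(0.0800 × 5/12) = 1094.16 · e^0.03333333
= 1094.16 × 1.03389511 = $1,131.25 per troy ounce

$1,131.25 per troy ounce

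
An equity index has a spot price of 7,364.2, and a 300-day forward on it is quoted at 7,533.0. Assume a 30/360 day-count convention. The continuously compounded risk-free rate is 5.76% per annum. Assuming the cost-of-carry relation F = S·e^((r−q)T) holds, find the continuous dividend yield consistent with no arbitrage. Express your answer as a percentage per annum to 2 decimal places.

3.04%

From F = S·e^((r−q)T): (r − q) = ln(F/S)/T
ln(7533.0/7364.2) = ln(1.022922) = 0.022663
(r − q) = 0.022663 / (300/360) = 0.027196
q = r − ln(F/S)/T = 0.0576 − 0.027196 = 0.030404
q = 3.04%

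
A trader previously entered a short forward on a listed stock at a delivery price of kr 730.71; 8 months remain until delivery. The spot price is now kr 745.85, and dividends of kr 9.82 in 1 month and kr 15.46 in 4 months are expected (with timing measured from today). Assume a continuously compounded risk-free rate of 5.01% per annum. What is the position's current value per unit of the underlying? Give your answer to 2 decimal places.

PV(remaining dividends) I = 9.82·e^(−0.0501·1/12) + 15.46·e^(−0.0501·4/12) = 24.9830
Current forward F = (S − I)·e^(rT) = (745.85 − 24.9830)·e^(0.0501·8/12) = 720.8670 × 1.033964 = 745.3505
Value (long) = (F − K)·e^(−rT) = (745.3505 − 730.71) × 0.967152 = 14.1596
Short position value = −(long value) = -kr 14.16

-kr 14.16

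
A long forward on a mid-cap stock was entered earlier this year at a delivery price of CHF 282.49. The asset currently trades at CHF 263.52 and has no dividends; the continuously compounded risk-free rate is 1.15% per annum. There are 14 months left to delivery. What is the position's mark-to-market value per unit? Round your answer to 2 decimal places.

-CHF 15.21

Current fair forward for the remaining 14 months: F = S·e^(r·T), r = 0.0115
F = 263.52 · e^(0.0115 × 14/12) = 263.52 × 1.013507 = 267.0794
Value of long forward = (F − K)·e^(−rT) = (267.0794 − 282.49) · e^(−0.0115·14/12)
= -15.4106 × 0.986673 = -15.21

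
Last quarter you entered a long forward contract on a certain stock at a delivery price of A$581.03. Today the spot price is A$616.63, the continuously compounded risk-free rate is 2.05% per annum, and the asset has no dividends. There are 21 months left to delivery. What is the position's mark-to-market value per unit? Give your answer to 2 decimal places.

A$56.07

Current fair forward for the remaining 21 months: F = S·e^(r·T), r = 0.0205
F = 616.63 · e^(0.0205 × 21/12) = 616.63 × 1.036526 = 639.1530
Value of long forward = (F − K)·e^(−rT) = (639.1530 − 581.03) · e^(−0.0205·21/12)
= 58.1230 × 0.964761 = 56.07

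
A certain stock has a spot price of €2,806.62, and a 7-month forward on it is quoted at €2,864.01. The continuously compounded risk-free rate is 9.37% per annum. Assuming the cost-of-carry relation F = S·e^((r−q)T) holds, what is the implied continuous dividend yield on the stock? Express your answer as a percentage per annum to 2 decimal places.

5.90%

From F = S·e^((r−q)T): (r − q) = ln(F/S)/T
ln(2864.01/2806.62) = ln(1.020448) = 0.020242
(r − q) = 0.020242 / (7/12) = 0.034701
q = r − ln(F/S)/T = 0.0937 − 0.034701 = 0.058999
q = 5.90%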